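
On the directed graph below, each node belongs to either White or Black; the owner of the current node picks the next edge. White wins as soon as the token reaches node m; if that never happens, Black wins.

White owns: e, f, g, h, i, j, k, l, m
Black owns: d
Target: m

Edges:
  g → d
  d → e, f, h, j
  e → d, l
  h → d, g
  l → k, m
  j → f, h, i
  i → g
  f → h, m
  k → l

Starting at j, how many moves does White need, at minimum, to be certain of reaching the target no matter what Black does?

2

A0 = {m}
A1: add {f, l} — f (White) has f→m; l (White) has l→m.
A2: add {e, j, k} — e (White) has e→l; j (White) has j→f; k (White) has k→l.
A3 = A2; e.g. d (Black) can still go to h. Fixed point.
j enters the attractor at level 2, so White can force the target in 2 moves from there.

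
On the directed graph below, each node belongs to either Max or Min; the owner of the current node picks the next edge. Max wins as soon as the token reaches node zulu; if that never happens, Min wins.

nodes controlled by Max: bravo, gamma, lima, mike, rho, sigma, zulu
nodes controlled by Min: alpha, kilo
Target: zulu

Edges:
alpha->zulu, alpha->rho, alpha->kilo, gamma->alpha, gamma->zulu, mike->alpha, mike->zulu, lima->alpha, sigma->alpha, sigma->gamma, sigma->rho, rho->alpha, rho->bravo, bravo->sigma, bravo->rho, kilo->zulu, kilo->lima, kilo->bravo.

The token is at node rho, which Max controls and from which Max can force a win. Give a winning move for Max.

bravo

A0 = {zulu}
A1: add {gamma, mike} — gamma (Max) has gamma→zulu; mike (Max) has mike→zulu.
A2: add {sigma} — sigma (Max) has sigma→gamma.
A3: add {bravo} — bravo (Max) has bravo→sigma.
A4: add {rho} — rho (Max) has rho→bravo.
A5 = A4; e.g. alpha (Min) can still go to kilo. Fixed point.
From rho, successor bravo is in the attractor (rank 3); the other successor alpha is not.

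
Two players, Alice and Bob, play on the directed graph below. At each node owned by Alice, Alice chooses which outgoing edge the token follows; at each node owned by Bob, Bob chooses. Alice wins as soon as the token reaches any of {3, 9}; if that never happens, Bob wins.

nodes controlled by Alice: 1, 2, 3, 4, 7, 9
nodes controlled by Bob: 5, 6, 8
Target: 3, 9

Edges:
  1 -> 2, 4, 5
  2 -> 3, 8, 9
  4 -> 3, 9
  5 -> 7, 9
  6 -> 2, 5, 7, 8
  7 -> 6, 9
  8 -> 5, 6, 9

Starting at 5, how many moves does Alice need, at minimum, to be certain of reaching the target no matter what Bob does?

2

A0 = {3, 9}
A1: add {2, 4, 7} — 2 (Alice) has 2→3; 4 (Alice) has 4→3; 7 (Alice) has 7→9.
A2: add {1, 5} — 1 (Alice) has 1→2; 5 (Bob): all of {7, 9} already in.
A3 = A2; e.g. 6 (Bob) can still go to 8. Fixed point.
5 enters the attractor at level 2, so Alice can force the target in 2 moves from there.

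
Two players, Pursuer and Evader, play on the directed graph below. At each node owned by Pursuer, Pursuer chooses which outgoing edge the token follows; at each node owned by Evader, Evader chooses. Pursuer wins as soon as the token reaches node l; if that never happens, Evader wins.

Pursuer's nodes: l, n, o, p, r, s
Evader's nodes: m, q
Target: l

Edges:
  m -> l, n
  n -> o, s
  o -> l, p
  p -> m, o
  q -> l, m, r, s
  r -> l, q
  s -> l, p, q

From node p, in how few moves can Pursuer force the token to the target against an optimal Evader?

A0 = {l}
A1: add {o, r, s} — o (Pursuer) has o→l; r (Pursuer) has r→l; s (Pursuer) has s→l.
A2: add {n, p} — n (Pursuer) has n→o; p (Pursuer) has p→o.
p enters the attractor at level 2, so Pursuer can force the target in 2 moves from there.

2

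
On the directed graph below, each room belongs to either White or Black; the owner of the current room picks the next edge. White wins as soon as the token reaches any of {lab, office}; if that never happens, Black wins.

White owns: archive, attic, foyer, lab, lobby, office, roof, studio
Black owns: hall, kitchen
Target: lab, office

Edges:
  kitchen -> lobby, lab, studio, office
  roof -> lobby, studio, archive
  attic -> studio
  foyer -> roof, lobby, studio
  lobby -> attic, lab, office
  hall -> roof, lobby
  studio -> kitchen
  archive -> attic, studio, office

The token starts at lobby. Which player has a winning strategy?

A0 = {lab, office}
A1: add {archive, lobby} — lobby (White) has lobby→lab; archive (White) has archive→office.
lobby ∈ A1, so White can force the target.

White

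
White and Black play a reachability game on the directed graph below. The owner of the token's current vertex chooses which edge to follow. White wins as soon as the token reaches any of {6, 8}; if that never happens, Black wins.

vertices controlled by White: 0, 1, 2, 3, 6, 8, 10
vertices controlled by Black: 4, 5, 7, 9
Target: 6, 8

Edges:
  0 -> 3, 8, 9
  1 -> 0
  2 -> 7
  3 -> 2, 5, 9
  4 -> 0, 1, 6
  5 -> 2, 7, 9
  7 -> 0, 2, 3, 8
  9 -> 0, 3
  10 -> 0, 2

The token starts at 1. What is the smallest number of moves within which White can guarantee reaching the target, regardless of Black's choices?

A0 = {6, 8}
A1: add {0} — 0 (White) has 0→8.
A2: add {1, 10} — 1 (White) has 1→0; 10 (White) has 10→0.
1 enters the attractor at level 2, so White can force the target in 2 moves from there.

2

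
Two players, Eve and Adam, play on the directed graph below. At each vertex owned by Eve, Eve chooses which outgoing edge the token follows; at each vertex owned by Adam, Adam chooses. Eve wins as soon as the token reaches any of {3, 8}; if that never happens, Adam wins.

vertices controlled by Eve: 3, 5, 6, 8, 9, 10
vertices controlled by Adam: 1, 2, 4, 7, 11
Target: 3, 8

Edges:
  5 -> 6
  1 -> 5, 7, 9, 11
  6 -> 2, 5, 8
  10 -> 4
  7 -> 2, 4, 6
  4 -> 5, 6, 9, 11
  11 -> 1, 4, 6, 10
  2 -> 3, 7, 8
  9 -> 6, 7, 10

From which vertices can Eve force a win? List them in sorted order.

A0 = {3, 8}
A1: add {6} — 6 (Eve) has 6→8.
A2: add {5, 9} — 5 (Eve) has 5→6; 9 (Eve) has 9→6.
A3 = A2; e.g. 1 (Adam) can still go to 7. Fixed point.
Eve's winning region = {3, 5, 6, 8, 9}.

3, 5, 6, 8, 9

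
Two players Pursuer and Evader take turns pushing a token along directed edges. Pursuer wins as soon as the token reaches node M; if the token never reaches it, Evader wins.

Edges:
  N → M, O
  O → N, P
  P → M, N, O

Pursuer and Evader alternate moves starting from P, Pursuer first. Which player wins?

Track states (vertex, player-to-move).
A0 = {(M,Pursuer), (M,Evader)}
A1: add {(N,Pursuer), (P,Pursuer)}.
(P,Pursuer) ∈ A1 ⇒ Pursuer forces the target.

Pursuer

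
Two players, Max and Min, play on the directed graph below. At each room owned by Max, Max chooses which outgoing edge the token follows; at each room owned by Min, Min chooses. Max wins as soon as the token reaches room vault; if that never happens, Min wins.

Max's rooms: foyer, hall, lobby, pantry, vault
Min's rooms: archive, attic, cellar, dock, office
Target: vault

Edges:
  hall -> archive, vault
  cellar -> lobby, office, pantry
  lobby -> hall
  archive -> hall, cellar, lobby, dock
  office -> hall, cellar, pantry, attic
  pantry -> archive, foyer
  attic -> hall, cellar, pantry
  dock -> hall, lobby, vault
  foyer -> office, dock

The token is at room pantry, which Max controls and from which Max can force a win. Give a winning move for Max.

foyer

A0 = {vault}
A1: add {hall} — hall (Max) has hall→vault.
A2: add {lobby} — lobby (Max) has lobby→hall.
A3: add {dock} — dock (Min): all of {hall, lobby, vault} already in.
A4: add {foyer} — foyer (Max) has foyer→dock.
A5: add {pantry} — pantry (Max) has pantry→foyer.
A6 = A5; e.g. cellar (Min) can still go to office. Fixed point.
From pantry, successor foyer is in the attractor (rank 4); the other successor archive is not.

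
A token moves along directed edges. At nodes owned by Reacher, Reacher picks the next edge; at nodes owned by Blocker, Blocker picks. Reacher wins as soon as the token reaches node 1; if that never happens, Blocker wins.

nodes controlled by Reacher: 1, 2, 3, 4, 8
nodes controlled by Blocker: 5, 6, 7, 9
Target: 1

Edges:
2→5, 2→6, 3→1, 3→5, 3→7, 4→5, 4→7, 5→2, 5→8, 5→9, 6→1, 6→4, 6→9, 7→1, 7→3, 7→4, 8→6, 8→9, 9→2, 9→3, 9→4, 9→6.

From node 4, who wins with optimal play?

A0 = {1}
A1: add {3} — 3 (Reacher) has 3→1.
A2 = A1; e.g. 2 (Reacher) has no edge into A1. Fixed point.
4 never enters the attractor, so Blocker can avoid the target forever.

Blocker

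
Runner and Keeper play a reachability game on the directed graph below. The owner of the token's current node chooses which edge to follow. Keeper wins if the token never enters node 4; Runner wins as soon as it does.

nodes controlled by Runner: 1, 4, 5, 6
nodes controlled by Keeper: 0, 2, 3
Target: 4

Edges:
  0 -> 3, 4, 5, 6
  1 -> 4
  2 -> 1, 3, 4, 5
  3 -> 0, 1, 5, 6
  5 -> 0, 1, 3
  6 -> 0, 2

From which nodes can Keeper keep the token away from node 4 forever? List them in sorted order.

0, 2, 3, 6

A0 = {4}
A1: add {1} — 1 (Runner) has 1→4.
A2: add {5} — 5 (Runner) has 5→1.
A3 = A2; e.g. 0 (Keeper) can still go to 3. Fixed point.
Runner's attractor = {1, 4, 5}; Keeper avoids the target exactly from the complement.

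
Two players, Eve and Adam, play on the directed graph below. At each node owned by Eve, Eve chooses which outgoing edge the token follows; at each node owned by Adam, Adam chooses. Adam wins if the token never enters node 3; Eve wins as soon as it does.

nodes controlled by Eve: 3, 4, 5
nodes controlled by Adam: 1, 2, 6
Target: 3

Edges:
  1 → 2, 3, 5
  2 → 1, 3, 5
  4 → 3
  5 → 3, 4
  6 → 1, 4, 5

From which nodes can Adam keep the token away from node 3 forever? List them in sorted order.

1, 2, 6

A0 = {3}
A1: add {4, 5} — 4 (Eve) has 4→3; 5 (Eve) has 5→3.
A2 = A1; e.g. 1 (Adam) can still go to 2. Fixed point.
Eve's attractor = {3, 4, 5}; Adam avoids the target exactly from the complement.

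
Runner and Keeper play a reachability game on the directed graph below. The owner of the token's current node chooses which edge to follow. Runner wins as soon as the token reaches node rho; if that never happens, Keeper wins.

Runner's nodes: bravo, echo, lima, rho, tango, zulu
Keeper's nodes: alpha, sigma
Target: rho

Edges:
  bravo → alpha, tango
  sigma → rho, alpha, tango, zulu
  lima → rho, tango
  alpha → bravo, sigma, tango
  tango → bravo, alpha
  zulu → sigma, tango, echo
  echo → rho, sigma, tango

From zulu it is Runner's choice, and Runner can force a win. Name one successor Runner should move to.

A0 = {rho}
A1: add {echo, lima} — lima (Runner) has lima→rho; echo (Runner) has echo→rho.
A2: add {zulu} — zulu (Runner) has zulu→echo.
A3 = A2; e.g. bravo (Runner) has no edge into A2. Fixed point.
From zulu, successor echo is in the attractor (rank 1); the other successors sigma, tango are not.

echo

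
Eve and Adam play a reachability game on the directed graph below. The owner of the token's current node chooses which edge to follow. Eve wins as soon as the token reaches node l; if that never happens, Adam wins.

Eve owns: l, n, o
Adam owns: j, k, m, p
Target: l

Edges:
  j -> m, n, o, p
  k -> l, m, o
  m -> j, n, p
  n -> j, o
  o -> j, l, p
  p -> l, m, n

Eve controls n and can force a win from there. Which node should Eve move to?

o

A0 = {l}
A1: add {o} — o (Eve) has o→l.
A2: add {n} — n (Eve) has n→o.
A3 = A2; e.g. j (Adam) can still go to m. Fixed point.
From n, successor o is in the attractor (rank 1); the other successor j is not.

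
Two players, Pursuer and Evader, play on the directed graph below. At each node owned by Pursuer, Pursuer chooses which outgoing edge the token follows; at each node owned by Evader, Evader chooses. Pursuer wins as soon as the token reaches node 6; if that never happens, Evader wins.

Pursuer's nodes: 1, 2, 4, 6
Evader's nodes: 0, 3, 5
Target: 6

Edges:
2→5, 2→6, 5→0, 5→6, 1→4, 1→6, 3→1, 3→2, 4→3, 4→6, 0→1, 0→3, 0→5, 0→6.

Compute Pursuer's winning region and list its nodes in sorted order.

1, 2, 3, 4, 6

A0 = {6}
A1: add {1, 2, 4} — 1 (Pursuer) has 1→6; 2 (Pursuer) has 2→6; 4 (Pursuer) has 4→6.
A2: add {3} — 3 (Evader): all of {1, 2} already in.
A3 = A2; e.g. 0 (Evader) can still go to 5. Fixed point.
Pursuer's winning region = {1, 2, 3, 4, 6}.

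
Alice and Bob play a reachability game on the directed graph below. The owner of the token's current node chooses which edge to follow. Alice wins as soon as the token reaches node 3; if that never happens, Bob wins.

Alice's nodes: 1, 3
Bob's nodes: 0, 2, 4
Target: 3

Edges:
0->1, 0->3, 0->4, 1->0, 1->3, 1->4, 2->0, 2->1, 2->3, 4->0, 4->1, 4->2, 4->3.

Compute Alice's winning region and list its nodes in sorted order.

1, 3

A0 = {3}
A1: add {1} — 1 (Alice) has 1→3.
A2 = A1; e.g. 0 (Bob) can still go to 4. Fixed point.
Alice's winning region = {1, 3}.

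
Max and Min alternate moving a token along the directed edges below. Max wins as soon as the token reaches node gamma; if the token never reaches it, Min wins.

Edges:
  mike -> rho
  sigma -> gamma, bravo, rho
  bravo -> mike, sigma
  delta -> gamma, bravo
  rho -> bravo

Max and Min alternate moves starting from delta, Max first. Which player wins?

Max

Track states (vertex, player-to-move).
A0 = {(gamma,Max), (gamma,Min)}
A1: add {(sigma,Max), (delta,Max)}.
(delta,Max) ∈ A1 ⇒ Max forces the target.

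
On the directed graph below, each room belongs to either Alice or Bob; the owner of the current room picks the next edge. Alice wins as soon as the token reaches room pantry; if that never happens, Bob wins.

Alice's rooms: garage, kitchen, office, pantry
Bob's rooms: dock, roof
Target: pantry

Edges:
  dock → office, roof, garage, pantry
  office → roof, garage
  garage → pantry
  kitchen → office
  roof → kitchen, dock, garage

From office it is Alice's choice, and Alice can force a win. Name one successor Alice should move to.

A0 = {pantry}
A1: add {garage} — garage (Alice) has garage→pantry.
A2: add {office} — office (Alice) has office→garage.
A3: add {kitchen} — kitchen (Alice) has kitchen→office.
A4 = A3; e.g. dock (Bob) can still go to roof. Fixed point.
From office, successor garage is in the attractor (rank 1); the other successor roof is not.

garage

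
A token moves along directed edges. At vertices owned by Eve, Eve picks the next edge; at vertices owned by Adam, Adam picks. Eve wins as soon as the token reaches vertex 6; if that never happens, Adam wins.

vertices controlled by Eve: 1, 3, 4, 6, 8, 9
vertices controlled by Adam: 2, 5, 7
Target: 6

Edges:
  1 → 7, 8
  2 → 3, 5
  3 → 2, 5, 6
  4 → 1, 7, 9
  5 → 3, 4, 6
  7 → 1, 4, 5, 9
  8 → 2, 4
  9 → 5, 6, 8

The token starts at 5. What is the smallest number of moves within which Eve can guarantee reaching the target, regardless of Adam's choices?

A0 = {6}
A1: add {3, 9} — 3 (Eve) has 3→6; 9 (Eve) has 9→6.
A2: add {4} — 4 (Eve) has 4→9.
A3: add {5, 8} — 5 (Adam): all of {3, 4, 6} already in; 8 (Eve) has 8→4.
5 enters the attractor at level 3, so Eve can force the target in 3 moves from there.

3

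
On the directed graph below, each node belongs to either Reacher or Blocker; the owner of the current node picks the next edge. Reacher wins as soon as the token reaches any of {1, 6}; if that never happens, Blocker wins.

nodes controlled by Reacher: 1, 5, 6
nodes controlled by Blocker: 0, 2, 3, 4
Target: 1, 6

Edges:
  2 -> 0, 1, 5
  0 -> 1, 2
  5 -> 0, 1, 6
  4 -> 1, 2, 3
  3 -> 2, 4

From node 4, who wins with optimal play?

Blocker

A0 = {1, 6}
A1: add {5} — 5 (Reacher) has 5→1.
A2 = A1; e.g. 0 (Blocker) can still go to 2. Fixed point.
4 never enters the attractor, so Blocker can avoid the target forever.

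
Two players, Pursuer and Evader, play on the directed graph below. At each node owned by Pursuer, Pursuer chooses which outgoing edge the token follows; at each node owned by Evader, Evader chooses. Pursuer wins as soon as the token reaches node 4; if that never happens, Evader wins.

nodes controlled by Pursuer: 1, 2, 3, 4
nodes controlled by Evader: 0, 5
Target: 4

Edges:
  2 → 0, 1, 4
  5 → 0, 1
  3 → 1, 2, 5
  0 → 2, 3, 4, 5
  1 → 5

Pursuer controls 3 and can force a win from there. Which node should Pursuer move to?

2

A0 = {4}
A1: add {2} — 2 (Pursuer) has 2→4.
A2: add {3} — 3 (Pursuer) has 3→2.
A3 = A2; e.g. 0 (Evader) can still go to 5. Fixed point.
From 3, successor 2 is in the attractor (rank 1); the other successors 1, 5 are not.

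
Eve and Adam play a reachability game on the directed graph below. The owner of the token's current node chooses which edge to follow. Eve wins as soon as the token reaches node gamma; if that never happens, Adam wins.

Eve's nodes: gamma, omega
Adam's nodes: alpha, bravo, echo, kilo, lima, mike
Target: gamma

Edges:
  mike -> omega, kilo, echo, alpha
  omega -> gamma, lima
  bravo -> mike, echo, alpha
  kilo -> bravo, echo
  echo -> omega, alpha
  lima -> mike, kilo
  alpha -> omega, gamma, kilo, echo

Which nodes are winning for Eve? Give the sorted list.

gamma, omega

A0 = {gamma}
A1: add {omega} — omega (Eve) has omega→gamma.
A2 = A1; e.g. mike (Adam) can still go to kilo. Fixed point.
Eve's winning region = {gamma, omega}.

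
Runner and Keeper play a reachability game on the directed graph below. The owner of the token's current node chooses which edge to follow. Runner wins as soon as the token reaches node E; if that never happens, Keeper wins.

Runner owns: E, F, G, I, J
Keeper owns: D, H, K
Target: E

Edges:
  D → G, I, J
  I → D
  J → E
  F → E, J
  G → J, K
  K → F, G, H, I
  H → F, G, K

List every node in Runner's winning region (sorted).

E, F, G, J

A0 = {E}
A1: add {F, J} — F (Runner) has F→E; J (Runner) has J→E.
A2: add {G} — G (Runner) has G→J.
A3 = A2; e.g. D (Keeper) can still go to I. Fixed point.
Runner's winning region = {E, F, G, J}.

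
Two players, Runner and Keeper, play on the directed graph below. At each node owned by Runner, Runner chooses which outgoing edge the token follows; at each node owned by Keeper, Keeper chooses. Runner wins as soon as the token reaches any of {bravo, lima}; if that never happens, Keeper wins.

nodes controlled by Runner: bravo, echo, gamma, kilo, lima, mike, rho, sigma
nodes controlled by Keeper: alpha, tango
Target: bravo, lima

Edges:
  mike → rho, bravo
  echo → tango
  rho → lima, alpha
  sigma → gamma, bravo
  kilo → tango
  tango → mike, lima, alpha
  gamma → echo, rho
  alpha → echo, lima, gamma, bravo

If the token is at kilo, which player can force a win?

Keeper

A0 = {bravo, lima}
A1: add {mike, rho, sigma} — mike (Runner) has mike→bravo; rho (Runner) has rho→lima; sigma (Runner) has sigma→bravo.
A2: add {gamma} — gamma (Runner) has gamma→rho.
A3 = A2; e.g. echo (Runner) has no edge into A2. Fixed point.
kilo never enters the attractor, so Keeper can avoid the target forever.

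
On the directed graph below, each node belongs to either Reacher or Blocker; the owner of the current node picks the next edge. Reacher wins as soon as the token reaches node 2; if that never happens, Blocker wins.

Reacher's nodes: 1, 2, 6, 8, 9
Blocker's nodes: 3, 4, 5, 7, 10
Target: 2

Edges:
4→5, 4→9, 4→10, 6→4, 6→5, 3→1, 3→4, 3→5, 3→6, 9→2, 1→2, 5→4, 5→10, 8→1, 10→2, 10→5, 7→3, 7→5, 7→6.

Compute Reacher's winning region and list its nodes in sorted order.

A0 = {2}
A1: add {1, 9} — 1 (Reacher) has 1→2; 9 (Reacher) has 9→2.
A2: add {8} — 8 (Reacher) has 8→1.
A3 = A2; e.g. 3 (Blocker) can still go to 4. Fixed point.
Reacher's winning region = {1, 2, 8, 9}.

1, 2, 8, 9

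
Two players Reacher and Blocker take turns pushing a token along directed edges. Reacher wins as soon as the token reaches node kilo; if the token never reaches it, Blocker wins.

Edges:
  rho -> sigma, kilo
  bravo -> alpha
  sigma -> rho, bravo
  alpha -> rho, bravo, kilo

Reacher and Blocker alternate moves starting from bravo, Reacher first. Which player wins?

Track states (vertex, player-to-move).
A0 = {(kilo,Reacher), (kilo,Blocker)}
A1: add {(rho,Reacher), (alpha,Reacher)}.
A2: add {(bravo,Blocker)}.
A3: add {(sigma,Reacher)}.
A4: add {(rho,Blocker)}.
A5 = A4; e.g. (bravo,Reacher) stays out. (bravo,Reacher) never enters ⇒ Blocker avoids the target.

Blocker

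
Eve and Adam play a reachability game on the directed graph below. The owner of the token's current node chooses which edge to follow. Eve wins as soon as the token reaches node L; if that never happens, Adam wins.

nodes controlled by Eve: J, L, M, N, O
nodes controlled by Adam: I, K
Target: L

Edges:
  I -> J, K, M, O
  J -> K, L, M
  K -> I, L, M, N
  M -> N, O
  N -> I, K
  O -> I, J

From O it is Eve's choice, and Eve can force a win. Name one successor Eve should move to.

A0 = {L}
A1: add {J} — J (Eve) has J→L.
A2: add {O} — O (Eve) has O→J.
A3: add {M} — M (Eve) has M→O.
A4 = A3; e.g. I (Adam) can still go to K. Fixed point.
From O, successor J is in the attractor (rank 1); the other successor I is not.

J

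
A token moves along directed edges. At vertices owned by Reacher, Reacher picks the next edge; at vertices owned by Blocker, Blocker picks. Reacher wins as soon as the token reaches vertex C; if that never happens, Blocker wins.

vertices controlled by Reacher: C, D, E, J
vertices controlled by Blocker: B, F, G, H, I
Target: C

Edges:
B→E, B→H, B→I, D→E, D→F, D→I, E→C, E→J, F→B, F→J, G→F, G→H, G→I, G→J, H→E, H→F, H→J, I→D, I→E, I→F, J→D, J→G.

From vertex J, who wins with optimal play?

Reacher

A0 = {C}
A1: add {E} — E (Reacher) has E→C.
A2: add {D} — D (Reacher) has D→E.
A3: add {J} — J (Reacher) has J→D.
A4 = A3; e.g. B (Blocker) can still go to H. Fixed point.
J ∈ A3, so Reacher can force the target.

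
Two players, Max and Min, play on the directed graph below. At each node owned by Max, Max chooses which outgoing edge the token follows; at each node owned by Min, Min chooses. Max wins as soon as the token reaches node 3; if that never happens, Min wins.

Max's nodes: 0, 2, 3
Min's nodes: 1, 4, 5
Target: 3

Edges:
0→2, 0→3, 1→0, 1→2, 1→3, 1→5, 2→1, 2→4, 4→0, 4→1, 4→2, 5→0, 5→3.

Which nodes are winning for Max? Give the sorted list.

0, 3, 5

A0 = {3}
A1: add {0} — 0 (Max) has 0→3.
A2: add {5} — 5 (Min): all of {0, 3} already in.
A3 = A2; e.g. 1 (Min) can still go to 2. Fixed point.
Max's winning region = {0, 3, 5}.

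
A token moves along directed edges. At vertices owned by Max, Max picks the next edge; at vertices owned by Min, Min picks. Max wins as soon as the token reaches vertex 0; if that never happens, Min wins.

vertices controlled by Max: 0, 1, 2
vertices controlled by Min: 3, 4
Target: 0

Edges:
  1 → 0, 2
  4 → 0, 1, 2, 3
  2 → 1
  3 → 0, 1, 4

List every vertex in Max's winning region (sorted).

A0 = {0}
A1: add {1} — 1 (Max) has 1→0.
A2: add {2} — 2 (Max) has 2→1.
A3 = A2; e.g. 3 (Min) can still go to 4. Fixed point.
Max's winning region = {0, 1, 2}.

0, 1, 2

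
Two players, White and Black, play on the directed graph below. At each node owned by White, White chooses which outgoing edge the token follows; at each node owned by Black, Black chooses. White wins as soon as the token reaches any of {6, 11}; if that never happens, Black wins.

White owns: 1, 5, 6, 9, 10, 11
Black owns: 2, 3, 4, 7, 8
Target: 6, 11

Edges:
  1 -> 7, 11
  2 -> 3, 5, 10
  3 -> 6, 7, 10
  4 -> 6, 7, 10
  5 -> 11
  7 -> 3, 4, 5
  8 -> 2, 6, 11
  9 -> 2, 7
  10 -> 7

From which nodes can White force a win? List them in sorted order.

1, 5, 6, 11

A0 = {6, 11}
A1: add {1, 5} — 1 (White) has 1→11; 5 (White) has 5→11.
A2 = A1; e.g. 2 (Black) can still go to 3. Fixed point.
White's winning region = {1, 5, 6, 11}.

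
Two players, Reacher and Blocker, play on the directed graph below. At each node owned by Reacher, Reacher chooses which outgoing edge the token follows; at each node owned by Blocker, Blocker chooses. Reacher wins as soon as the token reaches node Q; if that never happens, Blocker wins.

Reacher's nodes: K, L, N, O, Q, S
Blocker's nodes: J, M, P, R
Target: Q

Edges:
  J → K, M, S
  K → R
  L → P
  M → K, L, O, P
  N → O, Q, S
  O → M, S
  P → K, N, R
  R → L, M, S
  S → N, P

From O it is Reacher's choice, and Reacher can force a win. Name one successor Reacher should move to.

A0 = {Q}
A1: add {N} — N (Reacher) has N→Q.
A2: add {S} — S (Reacher) has S→N.
A3: add {O} — O (Reacher) has O→S.
A4 = A3; e.g. J (Blocker) can still go to K. Fixed point.
From O, successor S is in the attractor (rank 2); the other successor M is not.

S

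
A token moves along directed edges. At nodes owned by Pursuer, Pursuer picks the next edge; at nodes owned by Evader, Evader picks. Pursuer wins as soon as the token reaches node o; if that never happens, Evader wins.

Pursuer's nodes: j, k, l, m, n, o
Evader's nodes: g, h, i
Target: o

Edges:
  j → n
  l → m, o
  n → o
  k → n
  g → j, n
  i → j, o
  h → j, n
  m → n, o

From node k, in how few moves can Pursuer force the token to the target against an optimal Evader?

A0 = {o}
A1: add {l, m, n} — l (Pursuer) has l→o; m (Pursuer) has m→o; n (Pursuer) has n→o.
A2: add {j, k} — j (Pursuer) has j→n; k (Pursuer) has k→n.
k enters the attractor at level 2, so Pursuer can force the target in 2 moves from there.

2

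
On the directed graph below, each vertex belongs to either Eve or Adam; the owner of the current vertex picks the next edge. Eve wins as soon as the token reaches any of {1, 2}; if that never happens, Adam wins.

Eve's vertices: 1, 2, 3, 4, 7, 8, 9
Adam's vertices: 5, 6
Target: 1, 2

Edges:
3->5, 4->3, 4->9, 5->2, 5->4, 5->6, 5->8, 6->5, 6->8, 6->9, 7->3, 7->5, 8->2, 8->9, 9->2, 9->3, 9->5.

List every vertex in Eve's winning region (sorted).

A0 = {1, 2}
A1: add {8, 9} — 8 (Eve) has 8→2; 9 (Eve) has 9→2.
A2: add {4} — 4 (Eve) has 4→9.
A3 = A2; e.g. 3 (Eve) has no edge into A2. Fixed point.
Eve's winning region = {1, 2, 4, 8, 9}.

1, 2, 4, 8, 9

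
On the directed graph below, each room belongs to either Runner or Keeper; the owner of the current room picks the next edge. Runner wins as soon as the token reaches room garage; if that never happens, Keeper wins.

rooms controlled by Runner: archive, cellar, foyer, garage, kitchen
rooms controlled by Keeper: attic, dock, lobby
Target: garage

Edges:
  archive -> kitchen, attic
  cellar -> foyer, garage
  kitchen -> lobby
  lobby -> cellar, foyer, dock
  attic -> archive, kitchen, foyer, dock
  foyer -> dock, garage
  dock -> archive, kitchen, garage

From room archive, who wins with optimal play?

Keeper

A0 = {garage}
A1: add {cellar, foyer} — cellar (Runner) has cellar→garage; foyer (Runner) has foyer→garage.
A2 = A1; e.g. archive (Runner) has no edge into A1. Fixed point.
archive never enters the attractor, so Keeper can avoid the target forever.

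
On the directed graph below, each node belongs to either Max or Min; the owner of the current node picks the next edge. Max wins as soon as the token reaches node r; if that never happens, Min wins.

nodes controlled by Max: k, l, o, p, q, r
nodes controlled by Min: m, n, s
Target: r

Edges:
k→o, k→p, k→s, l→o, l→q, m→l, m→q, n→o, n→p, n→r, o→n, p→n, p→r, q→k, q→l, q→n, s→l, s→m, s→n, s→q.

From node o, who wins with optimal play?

A0 = {r}
A1: add {p} — p (Max) has p→r.
A2: add {k} — k (Max) has k→p.
A3: add {q} — q (Max) has q→k.
A4: add {l} — l (Max) has l→q.
A5: add {m} — m (Min): all of {l, q} already in.
A6 = A5; e.g. n (Min) can still go to o. Fixed point.
o never enters the attractor, so Min can avoid the target forever.

Min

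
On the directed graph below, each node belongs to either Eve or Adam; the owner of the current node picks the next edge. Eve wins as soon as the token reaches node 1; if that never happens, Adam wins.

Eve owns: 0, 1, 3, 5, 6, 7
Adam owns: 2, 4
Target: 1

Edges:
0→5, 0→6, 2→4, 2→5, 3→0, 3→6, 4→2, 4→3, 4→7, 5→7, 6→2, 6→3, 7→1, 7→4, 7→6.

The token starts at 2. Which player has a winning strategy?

Adam

A0 = {1}
A1: add {7} — 7 (Eve) has 7→1.
A2: add {5} — 5 (Eve) has 5→7.
A3: add {0} — 0 (Eve) has 0→5.
A4: add {3} — 3 (Eve) has 3→0.
A5: add {6} — 6 (Eve) has 6→3.
A6 = A5; e.g. 2 (Adam) can still go to 4. Fixed point.
2 never enters the attractor, so Adam can avoid the target forever.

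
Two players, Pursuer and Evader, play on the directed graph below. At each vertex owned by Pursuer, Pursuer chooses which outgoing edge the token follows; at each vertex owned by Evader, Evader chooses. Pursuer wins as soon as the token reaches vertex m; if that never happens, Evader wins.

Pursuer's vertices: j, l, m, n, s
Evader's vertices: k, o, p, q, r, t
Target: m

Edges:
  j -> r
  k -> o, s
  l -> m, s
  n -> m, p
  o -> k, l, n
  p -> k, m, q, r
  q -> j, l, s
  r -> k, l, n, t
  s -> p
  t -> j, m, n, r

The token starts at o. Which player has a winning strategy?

A0 = {m}
A1: add {l, n} — l (Pursuer) has l→m; n (Pursuer) has n→m.
A2 = A1; e.g. j (Pursuer) has no edge into A1. Fixed point.
o never enters the attractor, so Evader can avoid the target forever.

Evader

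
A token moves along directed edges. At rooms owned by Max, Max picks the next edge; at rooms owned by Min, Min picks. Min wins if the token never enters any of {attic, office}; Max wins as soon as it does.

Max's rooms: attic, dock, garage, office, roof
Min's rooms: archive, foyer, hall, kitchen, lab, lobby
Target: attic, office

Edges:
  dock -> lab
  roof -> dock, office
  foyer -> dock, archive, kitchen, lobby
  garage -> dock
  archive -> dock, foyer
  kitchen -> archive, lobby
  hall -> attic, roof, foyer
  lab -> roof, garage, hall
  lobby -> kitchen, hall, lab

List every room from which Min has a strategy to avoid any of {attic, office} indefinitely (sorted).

archive, dock, foyer, garage, hall, kitchen, lab, lobby

A0 = {attic, office}
A1: add {roof} — roof (Max) has roof→office.
A2 = A1; e.g. dock (Max) has no edge into A1. Fixed point.
Max's attractor = {attic, office, roof}; Min avoids the target exactly from the complement.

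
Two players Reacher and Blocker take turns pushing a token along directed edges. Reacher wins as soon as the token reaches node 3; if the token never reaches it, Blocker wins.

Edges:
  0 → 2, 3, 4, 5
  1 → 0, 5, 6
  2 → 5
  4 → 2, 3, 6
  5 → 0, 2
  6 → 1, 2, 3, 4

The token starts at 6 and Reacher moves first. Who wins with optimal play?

Reacher

Track states (vertex, player-to-move).
A0 = {(3,Reacher), (3,Blocker)}
A1: add {(0,Reacher), (4,Reacher), (6,Reacher)}.
(6,Reacher) ∈ A1 ⇒ Reacher forces the target.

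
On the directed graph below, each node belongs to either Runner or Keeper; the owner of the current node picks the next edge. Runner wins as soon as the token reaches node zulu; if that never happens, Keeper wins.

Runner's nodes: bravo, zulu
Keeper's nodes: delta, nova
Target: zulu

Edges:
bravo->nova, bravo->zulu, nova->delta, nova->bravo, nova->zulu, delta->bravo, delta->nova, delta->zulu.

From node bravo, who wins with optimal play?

Runner

A0 = {zulu}
A1: add {bravo} — bravo (Runner) has bravo→zulu.
A2 = A1; e.g. delta (Keeper) can still go to nova. Fixed point.
bravo ∈ A1, so Runner can force the target.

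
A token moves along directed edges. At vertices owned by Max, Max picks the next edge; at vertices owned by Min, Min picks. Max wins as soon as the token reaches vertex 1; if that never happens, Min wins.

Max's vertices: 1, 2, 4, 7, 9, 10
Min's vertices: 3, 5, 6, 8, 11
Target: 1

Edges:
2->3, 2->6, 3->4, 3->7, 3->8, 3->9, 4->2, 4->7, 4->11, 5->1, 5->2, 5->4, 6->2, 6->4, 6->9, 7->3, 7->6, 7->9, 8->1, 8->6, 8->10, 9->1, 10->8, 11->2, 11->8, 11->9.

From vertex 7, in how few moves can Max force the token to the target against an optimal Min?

A0 = {1}
A1: add {9} — 9 (Max) has 9→1.
A2: add {7} — 7 (Max) has 7→9.
7 enters the attractor at level 2, so Max can force the target in 2 moves from there.

2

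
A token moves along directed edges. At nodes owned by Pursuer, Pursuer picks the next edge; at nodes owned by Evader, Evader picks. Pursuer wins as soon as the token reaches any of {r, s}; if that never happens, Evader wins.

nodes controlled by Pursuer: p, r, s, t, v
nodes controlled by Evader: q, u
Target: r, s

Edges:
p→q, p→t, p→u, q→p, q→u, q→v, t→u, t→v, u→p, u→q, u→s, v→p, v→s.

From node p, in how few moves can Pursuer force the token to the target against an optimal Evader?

A0 = {r, s}
A1: add {v} — v (Pursuer) has v→s.
A2: add {t} — t (Pursuer) has t→v.
A3: add {p} — p (Pursuer) has p→t.
A4 = A3; e.g. q (Evader) can still go to u. Fixed point.
p enters the attractor at level 3, so Pursuer can force the target in 3 moves from there.

3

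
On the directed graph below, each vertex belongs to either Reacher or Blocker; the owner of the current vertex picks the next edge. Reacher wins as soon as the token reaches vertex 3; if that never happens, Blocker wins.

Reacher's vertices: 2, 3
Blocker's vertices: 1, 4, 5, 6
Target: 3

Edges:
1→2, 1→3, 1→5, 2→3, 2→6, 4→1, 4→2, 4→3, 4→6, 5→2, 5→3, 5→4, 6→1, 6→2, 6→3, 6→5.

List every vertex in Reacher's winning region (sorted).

A0 = {3}
A1: add {2} — 2 (Reacher) has 2→3.
A2 = A1; e.g. 1 (Blocker) can still go to 5. Fixed point.
Reacher's winning region = {2, 3}.

2, 3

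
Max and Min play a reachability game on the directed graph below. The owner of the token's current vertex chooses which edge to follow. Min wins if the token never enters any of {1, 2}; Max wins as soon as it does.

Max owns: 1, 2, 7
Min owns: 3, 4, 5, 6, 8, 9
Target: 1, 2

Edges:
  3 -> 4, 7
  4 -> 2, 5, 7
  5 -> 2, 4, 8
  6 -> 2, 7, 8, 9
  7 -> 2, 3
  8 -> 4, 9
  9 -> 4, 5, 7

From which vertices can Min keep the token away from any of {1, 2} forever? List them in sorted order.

A0 = {1, 2}
A1: add {7} — 7 (Max) has 7→2.
A2 = A1; e.g. 3 (Min) can still go to 4. Fixed point.
Max's attractor = {1, 2, 7}; Min avoids the target exactly from the complement.

3, 4, 5, 6, 8, 9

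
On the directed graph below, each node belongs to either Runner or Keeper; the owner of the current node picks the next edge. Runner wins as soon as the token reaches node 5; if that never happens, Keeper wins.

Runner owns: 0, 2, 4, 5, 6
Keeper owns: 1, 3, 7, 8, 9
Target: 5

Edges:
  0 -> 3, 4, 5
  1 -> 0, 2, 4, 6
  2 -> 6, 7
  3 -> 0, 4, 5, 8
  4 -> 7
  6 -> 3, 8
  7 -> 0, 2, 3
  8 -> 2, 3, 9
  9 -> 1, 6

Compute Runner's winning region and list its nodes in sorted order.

A0 = {5}
A1: add {0} — 0 (Runner) has 0→5.
A2 = A1; e.g. 1 (Keeper) can still go to 2. Fixed point.
Runner's winning region = {0, 5}.

0, 5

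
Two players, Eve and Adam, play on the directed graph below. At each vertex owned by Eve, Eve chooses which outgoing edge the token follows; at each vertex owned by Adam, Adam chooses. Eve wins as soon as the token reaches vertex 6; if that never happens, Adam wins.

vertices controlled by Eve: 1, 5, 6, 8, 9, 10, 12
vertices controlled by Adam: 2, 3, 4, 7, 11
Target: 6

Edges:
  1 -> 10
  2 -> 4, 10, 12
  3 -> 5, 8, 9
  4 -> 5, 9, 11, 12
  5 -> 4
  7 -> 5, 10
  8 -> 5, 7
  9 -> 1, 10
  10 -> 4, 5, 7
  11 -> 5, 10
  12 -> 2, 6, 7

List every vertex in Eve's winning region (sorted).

A0 = {6}
A1: add {12} — 12 (Eve) has 12→6.
A2 = A1; e.g. 1 (Eve) has no edge into A1. Fixed point.
Eve's winning region = {6, 12}.

6, 12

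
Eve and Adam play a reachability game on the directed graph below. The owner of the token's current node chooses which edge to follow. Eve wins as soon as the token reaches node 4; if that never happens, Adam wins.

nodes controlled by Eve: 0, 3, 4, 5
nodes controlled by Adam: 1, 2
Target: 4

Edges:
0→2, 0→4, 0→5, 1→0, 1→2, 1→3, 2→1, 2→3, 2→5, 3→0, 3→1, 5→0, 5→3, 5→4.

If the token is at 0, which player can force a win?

A0 = {4}
A1: add {0, 5} — 0 (Eve) has 0→4; 5 (Eve) has 5→4.
0 ∈ A1, so Eve can force the target.

Eve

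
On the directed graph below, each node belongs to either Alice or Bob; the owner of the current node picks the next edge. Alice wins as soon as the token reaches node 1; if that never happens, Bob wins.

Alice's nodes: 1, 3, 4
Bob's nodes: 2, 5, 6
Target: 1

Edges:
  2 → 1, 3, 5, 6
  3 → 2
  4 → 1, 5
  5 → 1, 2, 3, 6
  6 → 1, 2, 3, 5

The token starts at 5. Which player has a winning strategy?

Bob

A0 = {1}
A1: add {4} — 4 (Alice) has 4→1.
A2 = A1; e.g. 2 (Bob) can still go to 3. Fixed point.
5 never enters the attractor, so Bob can avoid the target forever.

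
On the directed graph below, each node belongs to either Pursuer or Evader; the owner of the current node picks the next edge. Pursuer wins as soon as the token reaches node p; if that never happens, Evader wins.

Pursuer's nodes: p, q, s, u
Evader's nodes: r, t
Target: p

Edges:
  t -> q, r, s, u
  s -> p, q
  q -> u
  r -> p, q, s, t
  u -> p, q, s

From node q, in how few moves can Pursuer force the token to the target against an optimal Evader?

2

A0 = {p}
A1: add {s, u} — s (Pursuer) has s→p; u (Pursuer) has u→p.
A2: add {q} — q (Pursuer) has q→u.
A3 = A2; e.g. r (Evader) can still go to t. Fixed point.
q enters the attractor at level 2, so Pursuer can force the target in 2 moves from there.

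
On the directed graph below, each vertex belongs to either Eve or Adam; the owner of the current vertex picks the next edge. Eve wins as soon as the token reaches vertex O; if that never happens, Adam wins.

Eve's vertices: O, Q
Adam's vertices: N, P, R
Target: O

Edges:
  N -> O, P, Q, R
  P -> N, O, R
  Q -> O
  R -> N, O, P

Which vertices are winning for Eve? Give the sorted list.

O, Q

A0 = {O}
A1: add {Q} — Q (Eve) has Q→O.
A2 = A1; e.g. N (Adam) can still go to P. Fixed point.
Eve's winning region = {O, Q}.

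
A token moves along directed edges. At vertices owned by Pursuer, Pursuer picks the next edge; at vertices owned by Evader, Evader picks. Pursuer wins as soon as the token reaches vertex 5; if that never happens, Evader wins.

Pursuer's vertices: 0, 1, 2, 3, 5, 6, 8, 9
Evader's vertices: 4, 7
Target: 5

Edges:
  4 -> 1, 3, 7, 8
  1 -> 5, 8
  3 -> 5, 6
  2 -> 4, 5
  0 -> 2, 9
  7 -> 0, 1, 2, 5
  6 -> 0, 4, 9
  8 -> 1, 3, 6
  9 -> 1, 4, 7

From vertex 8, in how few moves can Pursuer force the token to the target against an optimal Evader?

A0 = {5}
A1: add {1, 2, 3} — 1 (Pursuer) has 1→5; 2 (Pursuer) has 2→5; 3 (Pursuer) has 3→5.
A2: add {0, 8, 9} — 0 (Pursuer) has 0→2; 8 (Pursuer) has 8→1; 9 (Pursuer) has 9→1.
8 enters the attractor at level 2, so Pursuer can force the target in 2 moves from there.

2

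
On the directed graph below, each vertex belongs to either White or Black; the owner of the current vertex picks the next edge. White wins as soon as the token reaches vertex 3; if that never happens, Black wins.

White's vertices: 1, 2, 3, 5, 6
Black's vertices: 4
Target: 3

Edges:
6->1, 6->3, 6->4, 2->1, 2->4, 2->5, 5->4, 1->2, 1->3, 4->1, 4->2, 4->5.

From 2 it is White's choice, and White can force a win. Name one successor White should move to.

A0 = {3}
A1: add {1, 6} — 1 (White) has 1→3; 6 (White) has 6→3.
A2: add {2} — 2 (White) has 2→1.
A3 = A2; e.g. 4 (Black) can still go to 5. Fixed point.
From 2, successor 1 is in the attractor (rank 1); the other successors 4, 5 are not.

1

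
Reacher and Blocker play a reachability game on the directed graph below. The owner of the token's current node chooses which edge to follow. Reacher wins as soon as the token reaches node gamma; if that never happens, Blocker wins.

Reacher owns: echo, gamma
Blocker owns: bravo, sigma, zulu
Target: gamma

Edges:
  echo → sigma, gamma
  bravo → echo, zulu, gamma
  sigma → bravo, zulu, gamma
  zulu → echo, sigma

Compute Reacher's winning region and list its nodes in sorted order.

A0 = {gamma}
A1: add {echo} — echo (Reacher) has echo→gamma.
A2 = A1; e.g. bravo (Blocker) can still go to zulu. Fixed point.
Reacher's winning region = {echo, gamma}.

echo, gamma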